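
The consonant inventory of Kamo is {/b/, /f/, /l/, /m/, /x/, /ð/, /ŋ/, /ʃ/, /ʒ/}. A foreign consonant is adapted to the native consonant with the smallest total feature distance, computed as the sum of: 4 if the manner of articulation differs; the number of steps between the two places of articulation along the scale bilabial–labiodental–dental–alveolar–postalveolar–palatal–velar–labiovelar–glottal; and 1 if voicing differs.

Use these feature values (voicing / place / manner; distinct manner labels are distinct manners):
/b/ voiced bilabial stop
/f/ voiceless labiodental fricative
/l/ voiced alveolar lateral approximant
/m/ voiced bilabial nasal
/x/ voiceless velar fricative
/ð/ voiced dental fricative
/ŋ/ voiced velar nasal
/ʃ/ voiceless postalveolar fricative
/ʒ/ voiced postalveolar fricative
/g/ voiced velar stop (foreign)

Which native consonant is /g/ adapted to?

/ŋ/ is closest: manner differs (stop→nasal, +4), place distance 0 (velar→velar), same voicing; total 4. Next closest is /x/ at distance 5.

ŋ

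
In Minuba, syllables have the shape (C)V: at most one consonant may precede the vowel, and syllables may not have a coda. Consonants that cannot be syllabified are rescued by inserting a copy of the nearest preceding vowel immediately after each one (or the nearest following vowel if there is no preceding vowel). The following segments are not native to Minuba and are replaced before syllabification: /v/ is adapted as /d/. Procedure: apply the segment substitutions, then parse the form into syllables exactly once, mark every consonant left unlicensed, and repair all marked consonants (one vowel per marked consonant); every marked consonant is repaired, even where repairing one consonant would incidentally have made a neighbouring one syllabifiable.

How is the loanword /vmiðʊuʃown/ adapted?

dimiðʊuʃowono

Substitution: /v/ → /d/, giving /dmiðʊuʃown/.
Syllabifying with onset maximization leaves /d/, /w/, /n/ stranded (no codas are permitted; onsets are limited to one consonant).
Inserting the epenthetic vowel yields /d/ → /di/, /w/ → /wo/, /n/ → /no/.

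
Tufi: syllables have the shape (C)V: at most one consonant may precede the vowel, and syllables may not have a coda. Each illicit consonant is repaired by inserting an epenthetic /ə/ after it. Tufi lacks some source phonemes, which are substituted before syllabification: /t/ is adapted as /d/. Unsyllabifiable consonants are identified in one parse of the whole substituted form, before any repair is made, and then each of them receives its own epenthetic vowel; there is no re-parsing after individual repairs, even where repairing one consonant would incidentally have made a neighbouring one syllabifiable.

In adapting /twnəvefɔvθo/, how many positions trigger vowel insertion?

3

After substitution the input is /dwnəvefɔvθo/.
The unsyllabifiable consonants are /d/, /w/, /v/; each receives one epenthetic vowel.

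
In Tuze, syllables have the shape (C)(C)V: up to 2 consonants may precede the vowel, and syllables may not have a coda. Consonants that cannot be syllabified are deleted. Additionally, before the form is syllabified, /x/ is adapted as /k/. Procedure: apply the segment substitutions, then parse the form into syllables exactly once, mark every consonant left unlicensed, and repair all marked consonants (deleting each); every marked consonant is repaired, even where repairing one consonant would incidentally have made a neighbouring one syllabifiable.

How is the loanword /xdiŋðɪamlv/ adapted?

Substitution: /x/ → /k/, giving /kdiŋðɪamlv/.
The consonants /m/, /l/, /v/ cannot be parsed into a legal (C)(C)V syllable (no codas are permitted; onsets may contain at most 2 consonants).
Deleting the stranded consonants removes /m/, /l/, /v/.

kdiŋðɪa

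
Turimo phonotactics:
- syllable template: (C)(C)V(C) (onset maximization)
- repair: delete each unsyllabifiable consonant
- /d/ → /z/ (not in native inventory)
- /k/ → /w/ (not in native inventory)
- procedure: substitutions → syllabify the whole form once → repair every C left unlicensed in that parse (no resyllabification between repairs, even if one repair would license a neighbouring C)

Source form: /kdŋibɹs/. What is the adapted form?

Substitution: /k/ → /w/, /d/ → /z/, giving /wzŋibɹs/.
Syllabifying with onset maximization leaves /w/, /ɹ/, /s/ stranded (at most one coda consonant is licensed; onsets may contain at most 2 consonants).
Deleting the stranded consonants removes /w/, /ɹ/, /s/.

zŋib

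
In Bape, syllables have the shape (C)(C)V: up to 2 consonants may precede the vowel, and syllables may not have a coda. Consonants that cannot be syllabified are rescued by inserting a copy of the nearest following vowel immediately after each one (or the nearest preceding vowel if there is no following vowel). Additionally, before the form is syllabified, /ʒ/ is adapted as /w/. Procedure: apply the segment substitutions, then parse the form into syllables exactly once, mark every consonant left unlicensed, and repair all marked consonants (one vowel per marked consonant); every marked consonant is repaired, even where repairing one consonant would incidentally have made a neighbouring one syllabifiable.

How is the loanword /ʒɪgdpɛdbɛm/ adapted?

wɪgɛdpɛdbɛmɛ

Substitution: /ʒ/ → /w/, giving /wɪgdpɛdbɛm/.
Under (C)(C)V, the unsyllabifiable consonants are /g/, /m/ (no codas are permitted; onsets may contain at most 2 consonants).
Epenthesis after each stranded consonant: /g/ → /gɛ/, /m/ → /mɛ/.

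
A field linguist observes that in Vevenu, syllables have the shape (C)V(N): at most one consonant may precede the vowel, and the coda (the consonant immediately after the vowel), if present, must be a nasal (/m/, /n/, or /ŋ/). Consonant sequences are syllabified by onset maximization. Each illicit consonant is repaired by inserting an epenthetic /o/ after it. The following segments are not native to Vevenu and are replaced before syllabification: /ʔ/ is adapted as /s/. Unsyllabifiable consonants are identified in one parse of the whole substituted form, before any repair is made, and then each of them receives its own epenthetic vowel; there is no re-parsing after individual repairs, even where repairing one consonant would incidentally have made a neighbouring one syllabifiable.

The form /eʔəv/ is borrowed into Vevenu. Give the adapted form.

esəvo

Substitution: /ʔ/ → /s/, giving /esəv/.
The consonants /v/ cannot be parsed into a legal (C)V(N) syllable (only a nasal (/m/, /n/, or /ŋ/) is licensed in coda position; onsets are limited to one consonant).
Inserting the epenthetic vowel yields /v/ → /vo/.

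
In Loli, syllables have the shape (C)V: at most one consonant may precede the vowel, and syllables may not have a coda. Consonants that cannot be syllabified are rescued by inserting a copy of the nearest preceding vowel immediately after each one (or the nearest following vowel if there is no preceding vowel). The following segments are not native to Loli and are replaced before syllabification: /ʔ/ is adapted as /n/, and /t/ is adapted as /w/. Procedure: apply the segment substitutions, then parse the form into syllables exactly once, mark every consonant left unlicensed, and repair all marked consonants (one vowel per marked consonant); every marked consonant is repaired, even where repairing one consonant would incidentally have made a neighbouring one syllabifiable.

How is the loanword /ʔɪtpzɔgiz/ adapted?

Substitution: /ʔ/ → /n/, /t/ → /w/, giving /nɪwpzɔgiz/.
Syllabifying with onset maximization leaves /w/, /p/, /z/ stranded (no codas are permitted; onsets are limited to one consonant).
Epenthesis after each stranded consonant: /w/ → /wɪ/, /p/ → /pɪ/, /z/ → /zi/.

nɪwɪpɪzɔgizi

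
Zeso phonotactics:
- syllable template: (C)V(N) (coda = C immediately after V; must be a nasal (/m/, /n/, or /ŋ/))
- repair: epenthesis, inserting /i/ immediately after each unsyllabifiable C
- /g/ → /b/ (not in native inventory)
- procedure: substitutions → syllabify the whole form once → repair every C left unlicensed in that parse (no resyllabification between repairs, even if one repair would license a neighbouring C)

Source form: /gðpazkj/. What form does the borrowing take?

biðipazikiji

Substitution: /g/ → /b/, giving /bðpazkj/.
Syllabifying with onset maximization leaves /b/, /ð/, /z/, /k/, /j/ stranded (only a nasal (/m/, /n/, or /ŋ/) is licensed in coda position; onsets are limited to one consonant).
Epenthesis after each stranded consonant: /b/ → /bi/, /ð/ → /ði/, /z/ → /zi/, /k/ → /ki/, /j/ → /ji/.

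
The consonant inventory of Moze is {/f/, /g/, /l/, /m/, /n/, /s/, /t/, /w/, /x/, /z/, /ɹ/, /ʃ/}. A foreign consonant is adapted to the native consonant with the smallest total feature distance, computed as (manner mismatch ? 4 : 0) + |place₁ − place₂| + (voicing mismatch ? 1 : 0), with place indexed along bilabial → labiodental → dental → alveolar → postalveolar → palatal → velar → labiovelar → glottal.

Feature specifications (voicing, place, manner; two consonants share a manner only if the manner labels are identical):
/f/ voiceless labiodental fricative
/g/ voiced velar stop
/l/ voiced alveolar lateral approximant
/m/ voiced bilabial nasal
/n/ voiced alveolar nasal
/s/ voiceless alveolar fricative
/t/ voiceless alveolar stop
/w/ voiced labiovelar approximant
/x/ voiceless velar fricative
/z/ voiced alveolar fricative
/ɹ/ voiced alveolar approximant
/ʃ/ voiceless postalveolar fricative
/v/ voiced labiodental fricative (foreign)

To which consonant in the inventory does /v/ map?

f

/f/ is closest: same manner (fricative), place distance 0 (labiodental→labiodental), voicing differs (+1); total 1. Next closest is /z/ at distance 2.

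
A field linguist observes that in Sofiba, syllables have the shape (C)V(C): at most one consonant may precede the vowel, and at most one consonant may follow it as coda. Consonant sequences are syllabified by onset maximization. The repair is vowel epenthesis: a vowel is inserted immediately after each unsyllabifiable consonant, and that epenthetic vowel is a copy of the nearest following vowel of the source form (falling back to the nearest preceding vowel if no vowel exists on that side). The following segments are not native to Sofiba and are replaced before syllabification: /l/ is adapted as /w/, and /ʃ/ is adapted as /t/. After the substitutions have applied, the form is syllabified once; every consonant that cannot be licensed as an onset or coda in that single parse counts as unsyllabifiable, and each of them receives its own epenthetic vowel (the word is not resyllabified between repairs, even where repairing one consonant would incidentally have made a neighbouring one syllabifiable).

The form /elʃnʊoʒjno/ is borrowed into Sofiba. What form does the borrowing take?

Substitution: /l/ → /w/, /ʃ/ → /t/, giving /ewtnʊoʒjno/.
Under (C)V(C), the unsyllabifiable consonants are /t/, /j/ (at most one coda consonant is licensed; onsets are limited to one consonant).
Each unlicensed consonant becomes the onset of a new syllable: /t/ → /tʊ/, /j/ → /jo/.

ewtʊnʊoʒjono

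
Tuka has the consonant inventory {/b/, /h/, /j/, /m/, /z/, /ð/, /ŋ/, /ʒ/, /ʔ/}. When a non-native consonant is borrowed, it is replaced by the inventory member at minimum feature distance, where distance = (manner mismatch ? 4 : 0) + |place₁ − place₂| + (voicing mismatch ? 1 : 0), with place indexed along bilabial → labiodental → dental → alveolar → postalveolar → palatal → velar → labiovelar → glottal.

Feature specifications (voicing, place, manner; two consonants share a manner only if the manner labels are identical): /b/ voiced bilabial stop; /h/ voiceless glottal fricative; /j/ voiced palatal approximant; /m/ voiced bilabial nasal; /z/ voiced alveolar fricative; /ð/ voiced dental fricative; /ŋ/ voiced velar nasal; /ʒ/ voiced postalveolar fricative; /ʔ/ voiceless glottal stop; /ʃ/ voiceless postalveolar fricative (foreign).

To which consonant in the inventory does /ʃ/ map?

/ʒ/ is closest: same manner (fricative), place distance 0 (postalveolar→postalveolar), voicing differs (+1); total 1. Next closest is /z/ at distance 2.

ʒ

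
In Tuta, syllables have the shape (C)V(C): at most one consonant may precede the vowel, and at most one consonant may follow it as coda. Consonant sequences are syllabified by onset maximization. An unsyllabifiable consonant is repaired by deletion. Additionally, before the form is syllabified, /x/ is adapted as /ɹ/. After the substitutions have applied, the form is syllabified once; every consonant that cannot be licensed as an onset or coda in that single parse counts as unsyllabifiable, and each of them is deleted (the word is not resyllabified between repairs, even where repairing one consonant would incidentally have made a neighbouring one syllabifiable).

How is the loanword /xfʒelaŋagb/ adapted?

ʒelaŋag

Substitution: /x/ → /ɹ/, giving /ɹfʒelaŋagb/.
Under (C)V(C), the unsyllabifiable consonants are /ɹ/, /f/, /b/ (at most one coda consonant is licensed; onsets are limited to one consonant).
Deletion applies to /ɹ/, /f/, /b/.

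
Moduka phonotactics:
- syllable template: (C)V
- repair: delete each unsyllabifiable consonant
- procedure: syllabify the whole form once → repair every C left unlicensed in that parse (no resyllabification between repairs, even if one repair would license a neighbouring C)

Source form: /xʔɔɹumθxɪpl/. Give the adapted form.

Under (C)V, the unsyllabifiable consonants are /x/, /m/, /θ/, /p/, /l/ (no codas are permitted; onsets are limited to one consonant).
Deleting the stranded consonants removes /x/, /m/, /θ/, /p/, /l/.

ʔɔɹuxɪ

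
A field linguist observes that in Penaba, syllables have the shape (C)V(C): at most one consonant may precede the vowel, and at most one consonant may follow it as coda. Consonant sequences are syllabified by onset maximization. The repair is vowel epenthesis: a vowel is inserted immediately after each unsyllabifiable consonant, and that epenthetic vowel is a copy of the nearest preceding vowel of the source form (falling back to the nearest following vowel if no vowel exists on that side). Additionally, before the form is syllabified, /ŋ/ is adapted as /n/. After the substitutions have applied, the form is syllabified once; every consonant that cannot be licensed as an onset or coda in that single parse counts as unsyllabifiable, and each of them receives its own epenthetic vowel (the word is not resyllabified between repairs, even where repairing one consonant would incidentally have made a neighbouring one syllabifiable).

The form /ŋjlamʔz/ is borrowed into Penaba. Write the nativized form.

najalamʔaza

Substitution: /ŋ/ → /n/, giving /njlamʔz/.
The consonants /n/, /j/, /ʔ/, /z/ cannot be parsed into a legal (C)V(C) syllable (at most one coda consonant is licensed; onsets are limited to one consonant).
Epenthesis after each stranded consonant: /n/ → /na/, /j/ → /ja/, /ʔ/ → /ʔa/, /z/ → /za/.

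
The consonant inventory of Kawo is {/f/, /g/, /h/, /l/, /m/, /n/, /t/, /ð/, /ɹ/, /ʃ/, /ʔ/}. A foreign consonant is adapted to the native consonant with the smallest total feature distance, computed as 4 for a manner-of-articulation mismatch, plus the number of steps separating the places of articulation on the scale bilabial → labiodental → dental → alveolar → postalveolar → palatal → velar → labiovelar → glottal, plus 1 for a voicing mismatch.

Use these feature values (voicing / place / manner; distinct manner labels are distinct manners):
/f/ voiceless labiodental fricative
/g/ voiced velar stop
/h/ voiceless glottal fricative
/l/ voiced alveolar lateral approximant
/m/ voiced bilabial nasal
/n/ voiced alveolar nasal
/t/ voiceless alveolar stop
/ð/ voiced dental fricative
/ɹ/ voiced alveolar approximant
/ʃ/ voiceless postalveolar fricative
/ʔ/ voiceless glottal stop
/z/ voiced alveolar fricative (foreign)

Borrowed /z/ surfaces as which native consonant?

ð

/ð/ is closest: same manner (fricative), place distance 1 (alveolar→dental), same voicing; total 1. Next closest is /ʃ/ at distance 2.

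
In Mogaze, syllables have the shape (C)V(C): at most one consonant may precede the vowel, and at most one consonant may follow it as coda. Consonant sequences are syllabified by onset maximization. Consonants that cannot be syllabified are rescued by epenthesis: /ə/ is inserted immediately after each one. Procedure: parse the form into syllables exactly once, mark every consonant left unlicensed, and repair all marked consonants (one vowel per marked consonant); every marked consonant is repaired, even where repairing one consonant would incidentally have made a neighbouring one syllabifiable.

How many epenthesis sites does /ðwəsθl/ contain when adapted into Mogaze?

The unsyllabifiable consonants are /ð/, /θ/, /l/; each receives one epenthetic vowel.

3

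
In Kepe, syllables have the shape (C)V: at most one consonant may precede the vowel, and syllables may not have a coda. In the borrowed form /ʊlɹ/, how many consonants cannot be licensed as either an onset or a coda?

2

Under (C)V, the unsyllabifiable consonants are /l/, /ɹ/ (no codas are permitted; onsets are limited to one consonant).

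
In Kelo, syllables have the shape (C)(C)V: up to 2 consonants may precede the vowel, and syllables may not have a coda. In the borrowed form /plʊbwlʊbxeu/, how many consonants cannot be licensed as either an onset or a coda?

1

Under (C)(C)V, the unsyllabifiable consonants are /b/ (no codas are permitted; onsets may contain at most 2 consonants).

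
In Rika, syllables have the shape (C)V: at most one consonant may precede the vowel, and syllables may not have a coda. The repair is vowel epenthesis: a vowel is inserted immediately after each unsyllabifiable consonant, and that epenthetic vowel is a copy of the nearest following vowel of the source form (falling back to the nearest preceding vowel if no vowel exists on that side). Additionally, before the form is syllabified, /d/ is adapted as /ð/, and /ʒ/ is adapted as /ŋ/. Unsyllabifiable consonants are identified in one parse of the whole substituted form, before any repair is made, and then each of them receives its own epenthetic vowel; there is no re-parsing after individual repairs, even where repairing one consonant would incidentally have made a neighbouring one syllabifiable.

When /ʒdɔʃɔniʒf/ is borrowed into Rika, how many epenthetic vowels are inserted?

3

After substitution the input is /ŋðɔʃɔniŋf/.
The unsyllabifiable consonants are /ŋ/, /ŋ/, /f/; each receives one epenthetic vowel.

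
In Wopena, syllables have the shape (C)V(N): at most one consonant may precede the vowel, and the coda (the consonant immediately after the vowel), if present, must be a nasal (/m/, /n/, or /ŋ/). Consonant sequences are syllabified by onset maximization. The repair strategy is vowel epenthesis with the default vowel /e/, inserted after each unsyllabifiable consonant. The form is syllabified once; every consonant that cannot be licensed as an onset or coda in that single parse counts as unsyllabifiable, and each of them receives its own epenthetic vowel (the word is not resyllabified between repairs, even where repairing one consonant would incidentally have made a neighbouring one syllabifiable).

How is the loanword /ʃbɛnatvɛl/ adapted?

ʃebɛnatevɛle

The consonants /ʃ/, /t/, /l/ cannot be parsed into a legal (C)V(N) syllable (only a nasal (/m/, /n/, or /ŋ/) is licensed in coda position; onsets are limited to one consonant).
Inserting the epenthetic vowel yields /ʃ/ → /ʃe/, /t/ → /te/, /l/ → /le/.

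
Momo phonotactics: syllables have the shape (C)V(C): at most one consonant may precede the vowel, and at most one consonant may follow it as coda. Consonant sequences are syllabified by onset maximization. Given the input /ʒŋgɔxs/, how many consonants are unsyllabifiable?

3

Syllabifying with onset maximization leaves /ʒ/, /ŋ/, /s/ stranded (at most one coda consonant is licensed; onsets are limited to one consonant).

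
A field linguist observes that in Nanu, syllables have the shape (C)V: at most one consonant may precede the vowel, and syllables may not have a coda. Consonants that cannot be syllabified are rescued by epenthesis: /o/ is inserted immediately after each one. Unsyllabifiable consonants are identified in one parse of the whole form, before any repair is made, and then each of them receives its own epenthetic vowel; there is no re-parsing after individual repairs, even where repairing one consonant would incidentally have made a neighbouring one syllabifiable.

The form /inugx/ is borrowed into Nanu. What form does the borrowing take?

The consonants /g/, /x/ cannot be parsed into a legal (C)V syllable (no codas are permitted; onsets are limited to one consonant).
Inserting the epenthetic vowel yields /g/ → /go/, /x/ → /xo/.

inugoxo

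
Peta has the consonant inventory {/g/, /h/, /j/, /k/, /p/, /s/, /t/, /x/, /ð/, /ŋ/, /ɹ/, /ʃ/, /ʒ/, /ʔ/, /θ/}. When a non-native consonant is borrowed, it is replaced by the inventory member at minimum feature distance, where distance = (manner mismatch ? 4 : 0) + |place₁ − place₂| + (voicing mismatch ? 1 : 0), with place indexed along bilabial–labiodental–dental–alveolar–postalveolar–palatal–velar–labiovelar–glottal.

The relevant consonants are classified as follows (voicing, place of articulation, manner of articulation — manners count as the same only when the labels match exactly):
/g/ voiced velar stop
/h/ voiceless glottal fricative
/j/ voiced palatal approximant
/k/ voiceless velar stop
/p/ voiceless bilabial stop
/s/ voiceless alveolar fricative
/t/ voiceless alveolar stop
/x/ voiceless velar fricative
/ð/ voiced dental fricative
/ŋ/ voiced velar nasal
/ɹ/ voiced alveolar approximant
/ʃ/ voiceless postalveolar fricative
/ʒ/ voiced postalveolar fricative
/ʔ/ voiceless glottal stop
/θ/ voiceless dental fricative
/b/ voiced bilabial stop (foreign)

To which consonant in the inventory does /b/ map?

/p/ is closest: same manner (stop), place distance 0 (bilabial→bilabial), voicing differs (+1); total 1. Next closest is /t/ at distance 4.

p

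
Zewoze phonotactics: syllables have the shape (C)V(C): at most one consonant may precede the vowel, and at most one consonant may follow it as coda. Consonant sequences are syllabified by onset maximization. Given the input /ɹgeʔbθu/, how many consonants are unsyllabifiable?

Syllabifying with onset maximization leaves /ɹ/, /b/ stranded (at most one coda consonant is licensed; onsets are limited to one consonant).

2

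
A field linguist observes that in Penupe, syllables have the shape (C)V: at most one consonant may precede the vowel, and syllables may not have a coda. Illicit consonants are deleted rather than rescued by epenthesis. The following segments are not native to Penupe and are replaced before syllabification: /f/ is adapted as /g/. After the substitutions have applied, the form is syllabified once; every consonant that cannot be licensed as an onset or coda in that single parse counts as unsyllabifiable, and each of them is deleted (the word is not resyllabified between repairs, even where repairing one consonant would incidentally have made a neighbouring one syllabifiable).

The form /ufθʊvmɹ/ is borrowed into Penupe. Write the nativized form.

Substitution: /f/ → /g/, giving /ugθʊvmɹ/.
Under (C)V, the unsyllabifiable consonants are /g/, /v/, /m/, /ɹ/ (no codas are permitted; onsets are limited to one consonant).
Deleting the stranded consonants removes /g/, /v/, /m/, /ɹ/.

uθʊ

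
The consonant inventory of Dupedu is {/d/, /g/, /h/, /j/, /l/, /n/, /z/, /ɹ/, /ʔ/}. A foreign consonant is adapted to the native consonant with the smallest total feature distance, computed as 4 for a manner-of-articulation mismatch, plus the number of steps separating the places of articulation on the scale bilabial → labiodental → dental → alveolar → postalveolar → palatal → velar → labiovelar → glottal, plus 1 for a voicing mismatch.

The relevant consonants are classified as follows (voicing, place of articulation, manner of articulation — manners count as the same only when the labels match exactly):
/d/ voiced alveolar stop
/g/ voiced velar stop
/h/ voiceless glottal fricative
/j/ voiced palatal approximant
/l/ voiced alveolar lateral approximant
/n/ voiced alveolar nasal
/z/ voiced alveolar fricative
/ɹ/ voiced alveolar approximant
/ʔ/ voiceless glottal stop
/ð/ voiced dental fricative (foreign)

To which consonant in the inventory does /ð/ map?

z

/z/ is closest: same manner (fricative), place distance 1 (dental→alveolar), same voicing; total 1. Next closest is /d/ at distance 5.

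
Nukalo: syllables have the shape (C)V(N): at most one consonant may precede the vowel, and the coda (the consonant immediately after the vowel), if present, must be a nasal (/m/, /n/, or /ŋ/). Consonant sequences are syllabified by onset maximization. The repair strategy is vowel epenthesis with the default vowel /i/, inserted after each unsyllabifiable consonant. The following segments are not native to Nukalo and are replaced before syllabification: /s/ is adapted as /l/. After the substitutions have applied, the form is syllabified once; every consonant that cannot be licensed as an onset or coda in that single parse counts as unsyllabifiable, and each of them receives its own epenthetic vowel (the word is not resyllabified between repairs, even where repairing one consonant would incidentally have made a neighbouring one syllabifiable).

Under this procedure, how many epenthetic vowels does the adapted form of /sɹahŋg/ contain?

4

After substitution the input is /lɹahŋg/.
The unsyllabifiable consonants are /l/, /h/, /ŋ/, /g/; each receives one epenthetic vowel.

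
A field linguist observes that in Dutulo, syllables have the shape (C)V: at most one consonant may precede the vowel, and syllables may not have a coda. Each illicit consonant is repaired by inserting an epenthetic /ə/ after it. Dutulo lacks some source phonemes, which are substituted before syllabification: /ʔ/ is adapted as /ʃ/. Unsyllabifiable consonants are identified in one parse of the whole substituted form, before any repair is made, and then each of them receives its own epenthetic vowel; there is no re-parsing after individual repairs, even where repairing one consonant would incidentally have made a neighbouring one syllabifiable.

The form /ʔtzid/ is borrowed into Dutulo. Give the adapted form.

Substitution: /ʔ/ → /ʃ/, giving /ʃtzid/.
Syllabifying with onset maximization leaves /ʃ/, /t/, /d/ stranded (no codas are permitted; onsets are limited to one consonant).
Inserting the epenthetic vowel yields /ʃ/ → /ʃə/, /t/ → /tə/, /d/ → /də/.

ʃətəzidə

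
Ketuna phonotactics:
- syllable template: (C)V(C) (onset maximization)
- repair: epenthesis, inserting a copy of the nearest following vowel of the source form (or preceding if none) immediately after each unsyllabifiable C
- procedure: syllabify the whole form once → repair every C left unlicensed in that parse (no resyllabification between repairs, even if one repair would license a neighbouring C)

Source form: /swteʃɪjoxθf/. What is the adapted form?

seweteʃɪjoxθofo

Syllabifying with onset maximization leaves /s/, /w/, /θ/, /f/ stranded (at most one coda consonant is licensed; onsets are limited to one consonant).
Each unlicensed consonant becomes the onset of a new syllable: /s/ → /se/, /w/ → /we/, /θ/ → /θo/, /f/ → /fo/.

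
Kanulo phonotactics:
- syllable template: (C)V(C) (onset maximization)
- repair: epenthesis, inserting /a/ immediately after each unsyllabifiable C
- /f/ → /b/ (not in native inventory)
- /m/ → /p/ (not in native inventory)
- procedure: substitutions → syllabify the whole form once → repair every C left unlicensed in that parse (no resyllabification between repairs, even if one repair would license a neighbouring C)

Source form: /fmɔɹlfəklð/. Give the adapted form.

Substitution: /f/ → /b/, /m/ → /p/, giving /bpɔɹlbəklð/.
Under (C)V(C), the unsyllabifiable consonants are /b/, /l/, /l/, /ð/ (at most one coda consonant is licensed; onsets are limited to one consonant).
Epenthesis after each stranded consonant: /b/ → /ba/, /l/ → /la/, /l/ → /la/, /ð/ → /ða/.

bapɔɹlabəklaða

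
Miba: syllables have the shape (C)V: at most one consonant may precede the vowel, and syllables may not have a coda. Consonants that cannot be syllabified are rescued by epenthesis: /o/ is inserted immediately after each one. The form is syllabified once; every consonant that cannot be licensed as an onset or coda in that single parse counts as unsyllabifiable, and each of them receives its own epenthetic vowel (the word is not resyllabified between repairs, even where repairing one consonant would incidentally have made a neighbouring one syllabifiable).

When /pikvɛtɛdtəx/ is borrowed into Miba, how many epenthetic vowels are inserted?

3

The unsyllabifiable consonants are /k/, /d/, /x/; each receives one epenthetic vowel.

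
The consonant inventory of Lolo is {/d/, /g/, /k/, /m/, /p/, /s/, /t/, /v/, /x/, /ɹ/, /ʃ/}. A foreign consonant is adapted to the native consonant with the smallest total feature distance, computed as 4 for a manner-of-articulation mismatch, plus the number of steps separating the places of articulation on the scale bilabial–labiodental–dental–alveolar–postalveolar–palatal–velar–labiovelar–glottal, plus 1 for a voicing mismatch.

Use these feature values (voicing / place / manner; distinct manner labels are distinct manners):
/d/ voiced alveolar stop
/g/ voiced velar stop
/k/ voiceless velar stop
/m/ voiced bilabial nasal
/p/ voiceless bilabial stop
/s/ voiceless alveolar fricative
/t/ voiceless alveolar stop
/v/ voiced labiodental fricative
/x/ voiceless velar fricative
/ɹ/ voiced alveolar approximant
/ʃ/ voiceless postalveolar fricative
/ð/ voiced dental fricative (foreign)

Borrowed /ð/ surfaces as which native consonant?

v

/v/ is closest: same manner (fricative), place distance 1 (dental→labiodental), same voicing; total 1. Next closest is /s/ at distance 2.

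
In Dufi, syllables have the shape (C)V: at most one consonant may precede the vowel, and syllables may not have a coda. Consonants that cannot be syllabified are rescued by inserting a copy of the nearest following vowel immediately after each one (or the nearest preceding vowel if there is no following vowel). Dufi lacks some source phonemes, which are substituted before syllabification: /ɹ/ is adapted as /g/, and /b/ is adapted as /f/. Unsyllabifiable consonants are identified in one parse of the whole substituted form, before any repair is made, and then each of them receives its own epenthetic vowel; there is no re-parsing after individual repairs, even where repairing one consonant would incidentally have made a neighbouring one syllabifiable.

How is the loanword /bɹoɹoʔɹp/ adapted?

Substitution: /b/ → /f/, /ɹ/ → /g/, giving /fgogoʔgp/.
Syllabifying with onset maximization leaves /f/, /ʔ/, /g/, /p/ stranded (no codas are permitted; onsets are limited to one consonant).
Each unlicensed consonant becomes the onset of a new syllable: /f/ → /fo/, /ʔ/ → /ʔo/, /g/ → /go/, /p/ → /po/.

fogogoʔogopo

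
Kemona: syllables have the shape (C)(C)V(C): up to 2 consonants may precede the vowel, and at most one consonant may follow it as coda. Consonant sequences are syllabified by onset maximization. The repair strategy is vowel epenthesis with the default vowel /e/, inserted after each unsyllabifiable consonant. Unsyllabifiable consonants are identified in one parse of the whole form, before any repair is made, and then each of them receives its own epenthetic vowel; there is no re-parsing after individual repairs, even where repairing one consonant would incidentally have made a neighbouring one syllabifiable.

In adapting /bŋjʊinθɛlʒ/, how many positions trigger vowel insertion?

2

The unsyllabifiable consonants are /b/, /ʒ/; each receives one epenthetic vowel.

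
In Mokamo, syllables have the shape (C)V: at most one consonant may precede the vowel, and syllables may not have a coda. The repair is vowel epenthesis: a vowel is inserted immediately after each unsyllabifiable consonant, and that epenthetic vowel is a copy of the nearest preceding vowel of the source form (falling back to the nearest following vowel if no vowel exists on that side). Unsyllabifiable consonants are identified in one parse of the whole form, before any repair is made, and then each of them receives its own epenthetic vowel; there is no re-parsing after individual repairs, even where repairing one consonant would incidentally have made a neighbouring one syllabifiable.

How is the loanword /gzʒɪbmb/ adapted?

gɪzɪʒɪbɪmɪbɪ

The consonants /g/, /z/, /b/, /m/, /b/ cannot be parsed into a legal (C)V syllable (no codas are permitted; onsets are limited to one consonant).
Inserting the epenthetic vowel yields /g/ → /gɪ/, /z/ → /zɪ/, /b/ → /bɪ/, /m/ → /mɪ/, /b/ → /bɪ/.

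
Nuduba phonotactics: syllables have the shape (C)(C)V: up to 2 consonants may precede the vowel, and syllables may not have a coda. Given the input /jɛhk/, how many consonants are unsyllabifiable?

2

Under (C)(C)V, the unsyllabifiable consonants are /h/, /k/ (no codas are permitted; onsets may contain at most 2 consonants).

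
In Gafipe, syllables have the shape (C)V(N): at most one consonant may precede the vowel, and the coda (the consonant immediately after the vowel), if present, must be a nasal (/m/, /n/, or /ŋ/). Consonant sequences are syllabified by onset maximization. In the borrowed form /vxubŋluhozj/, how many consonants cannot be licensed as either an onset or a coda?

Under (C)V(N), the unsyllabifiable consonants are /v/, /b/, /ŋ/, /z/, /j/ (only a nasal (/m/, /n/, or /ŋ/) is licensed in coda position; onsets are limited to one consonant).

5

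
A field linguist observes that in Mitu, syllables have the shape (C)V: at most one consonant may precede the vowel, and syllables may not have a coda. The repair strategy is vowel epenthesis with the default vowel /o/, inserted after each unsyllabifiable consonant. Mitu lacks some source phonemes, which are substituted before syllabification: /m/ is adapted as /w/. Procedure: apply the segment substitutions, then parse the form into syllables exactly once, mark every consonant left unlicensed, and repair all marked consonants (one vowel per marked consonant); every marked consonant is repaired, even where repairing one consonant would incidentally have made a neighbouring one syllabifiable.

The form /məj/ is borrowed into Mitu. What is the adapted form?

Substitution: /m/ → /w/, giving /wəj/.
Syllabifying with onset maximization leaves /j/ stranded (no codas are permitted; onsets are limited to one consonant).
Inserting the epenthetic vowel yields /j/ → /jo/.

wəjo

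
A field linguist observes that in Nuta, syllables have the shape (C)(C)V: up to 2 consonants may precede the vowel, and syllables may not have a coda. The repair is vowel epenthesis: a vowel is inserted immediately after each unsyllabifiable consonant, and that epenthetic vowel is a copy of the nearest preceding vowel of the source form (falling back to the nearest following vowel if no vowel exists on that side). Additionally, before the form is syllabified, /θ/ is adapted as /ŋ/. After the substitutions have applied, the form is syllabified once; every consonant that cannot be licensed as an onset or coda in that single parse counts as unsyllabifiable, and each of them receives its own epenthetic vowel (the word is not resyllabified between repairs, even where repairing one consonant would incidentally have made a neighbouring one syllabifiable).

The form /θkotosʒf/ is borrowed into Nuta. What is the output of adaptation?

Substitution: /θ/ → /ŋ/, giving /ŋkotosʒf/.
Under (C)(C)V, the unsyllabifiable consonants are /s/, /ʒ/, /f/ (no codas are permitted; onsets may contain at most 2 consonants).
Each unlicensed consonant becomes the onset of a new syllable: /s/ → /so/, /ʒ/ → /ʒo/, /f/ → /fo/.

ŋkotosoʒofo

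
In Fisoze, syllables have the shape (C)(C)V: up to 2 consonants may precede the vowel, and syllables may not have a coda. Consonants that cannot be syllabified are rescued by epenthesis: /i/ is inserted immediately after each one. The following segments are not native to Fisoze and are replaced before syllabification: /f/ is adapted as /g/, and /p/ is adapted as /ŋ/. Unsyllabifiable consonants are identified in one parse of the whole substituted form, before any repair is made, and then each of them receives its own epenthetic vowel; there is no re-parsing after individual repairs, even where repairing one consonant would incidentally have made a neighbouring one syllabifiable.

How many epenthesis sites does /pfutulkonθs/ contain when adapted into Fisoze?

After substitution the input is /ŋgutulkonθs/.
The unsyllabifiable consonants are /n/, /θ/, /s/; each receives one epenthetic vowel.

3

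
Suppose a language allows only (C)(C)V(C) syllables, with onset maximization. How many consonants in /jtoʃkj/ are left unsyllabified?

2

The consonants /k/, /j/ cannot be parsed into a legal (C)(C)V(C) syllable (at most one coda consonant is licensed; onsets may contain at most 2 consonants).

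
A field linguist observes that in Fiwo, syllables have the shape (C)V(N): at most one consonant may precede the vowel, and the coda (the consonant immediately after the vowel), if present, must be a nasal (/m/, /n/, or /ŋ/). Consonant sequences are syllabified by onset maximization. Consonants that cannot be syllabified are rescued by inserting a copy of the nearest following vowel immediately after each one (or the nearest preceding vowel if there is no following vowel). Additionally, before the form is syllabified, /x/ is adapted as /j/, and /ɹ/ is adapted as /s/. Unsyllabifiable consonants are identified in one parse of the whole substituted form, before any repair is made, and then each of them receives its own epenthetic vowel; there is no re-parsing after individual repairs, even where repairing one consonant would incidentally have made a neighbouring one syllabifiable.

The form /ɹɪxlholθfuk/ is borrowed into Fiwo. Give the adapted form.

sɪjoloholuθufuku

Substitution: /ɹ/ → /s/, /x/ → /j/, giving /sɪjlholθfuk/.
Syllabifying with onset maximization leaves /j/, /l/, /l/, /θ/, /k/ stranded (only a nasal (/m/, /n/, or /ŋ/) is licensed in coda position; onsets are limited to one consonant).
Epenthesis after each stranded consonant: /j/ → /jo/, /l/ → /lo/, /l/ → /lu/, /θ/ → /θu/, /k/ → /ku/.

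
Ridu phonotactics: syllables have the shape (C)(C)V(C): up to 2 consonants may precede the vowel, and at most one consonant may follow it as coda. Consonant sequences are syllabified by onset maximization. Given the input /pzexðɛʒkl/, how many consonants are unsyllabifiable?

The consonants /k/, /l/ cannot be parsed into a legal (C)(C)V(C) syllable (at most one coda consonant is licensed; onsets may contain at most 2 consonants).

2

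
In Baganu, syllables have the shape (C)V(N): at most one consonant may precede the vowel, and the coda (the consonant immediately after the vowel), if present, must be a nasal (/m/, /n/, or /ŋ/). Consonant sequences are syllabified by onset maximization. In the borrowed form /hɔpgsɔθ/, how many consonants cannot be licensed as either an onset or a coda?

3

The consonants /p/, /g/, /θ/ cannot be parsed into a legal (C)V(N) syllable (only a nasal (/m/, /n/, or /ŋ/) is licensed in coda position; onsets are limited to one consonant).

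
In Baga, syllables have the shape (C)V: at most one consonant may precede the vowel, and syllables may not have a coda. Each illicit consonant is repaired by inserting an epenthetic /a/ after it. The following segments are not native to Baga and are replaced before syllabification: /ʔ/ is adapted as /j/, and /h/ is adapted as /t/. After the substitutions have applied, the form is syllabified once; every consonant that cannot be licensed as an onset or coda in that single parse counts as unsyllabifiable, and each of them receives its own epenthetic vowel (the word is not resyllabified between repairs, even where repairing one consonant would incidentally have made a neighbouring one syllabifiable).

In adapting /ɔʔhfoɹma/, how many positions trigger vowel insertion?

3

After substitution the input is /ɔjtfoɹma/.
The unsyllabifiable consonants are /j/, /t/, /ɹ/; each receives one epenthetic vowel.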